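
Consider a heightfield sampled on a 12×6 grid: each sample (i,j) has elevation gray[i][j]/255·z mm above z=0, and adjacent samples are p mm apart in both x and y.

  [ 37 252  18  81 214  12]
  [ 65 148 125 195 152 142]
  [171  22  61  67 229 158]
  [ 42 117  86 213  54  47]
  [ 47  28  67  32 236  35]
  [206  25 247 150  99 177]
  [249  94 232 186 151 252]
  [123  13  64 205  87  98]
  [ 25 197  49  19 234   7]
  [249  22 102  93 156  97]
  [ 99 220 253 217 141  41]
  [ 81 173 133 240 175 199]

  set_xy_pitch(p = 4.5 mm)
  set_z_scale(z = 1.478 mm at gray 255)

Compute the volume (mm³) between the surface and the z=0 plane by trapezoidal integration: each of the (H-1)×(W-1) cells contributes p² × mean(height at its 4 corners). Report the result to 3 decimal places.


819.041

height_mm = gray/255 × 1.478; cell vol = 4.5² × mean(4 corners)
unit = 4.5² × 1.478 / (4×255) = 0.0293426 mm³ per gray-sum
row 0: Σ corner-gray over 5 cells = 2626  → 77.0538
row 1: Σ corner-gray over 5 cells = 2534  → 74.3543
row 2: Σ corner-gray over 5 cells = 2116  → 62.0890
row 3: Σ corner-gray over 5 cells = 1837  → 53.9024
row 4: Σ corner-gray over 5 cells = 2233  → 65.5221
row 5: Σ corner-gray over 5 cells = 3252  → 95.4223
row 6: Σ corner-gray over 5 cells = 2786  → 81.7486
row 7: Σ corner-gray over 5 cells = 1989  → 58.3625
row 8: Σ corner-gray over 5 cells = 2122  → 62.2651
row 9: Σ corner-gray over 5 cells = 2894  → 84.9176
row 10: Σ corner-gray over 5 cells = 3524  → 103.4035
Σ rows: total corner-gray = 27913  → 819.0413 mm³


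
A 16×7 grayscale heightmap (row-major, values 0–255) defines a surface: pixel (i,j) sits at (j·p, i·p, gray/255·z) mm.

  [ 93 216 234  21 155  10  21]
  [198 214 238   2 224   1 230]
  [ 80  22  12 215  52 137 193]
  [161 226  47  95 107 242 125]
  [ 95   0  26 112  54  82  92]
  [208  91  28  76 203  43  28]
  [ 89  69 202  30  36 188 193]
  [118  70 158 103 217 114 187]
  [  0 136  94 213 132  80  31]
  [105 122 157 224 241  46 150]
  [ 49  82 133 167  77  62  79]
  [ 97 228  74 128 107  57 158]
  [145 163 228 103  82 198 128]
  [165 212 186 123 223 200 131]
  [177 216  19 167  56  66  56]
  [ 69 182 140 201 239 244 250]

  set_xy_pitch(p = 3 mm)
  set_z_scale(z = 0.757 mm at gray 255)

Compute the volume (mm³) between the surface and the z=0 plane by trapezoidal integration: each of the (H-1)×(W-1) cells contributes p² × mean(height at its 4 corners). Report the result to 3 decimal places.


299.271

height_mm = gray/255 × 0.757; cell vol = 3² × mean(4 corners)
unit = 3² × 0.757 / (4×255) = 0.00667941 mm³ per gray-sum
row 0: Σ corner-gray over 6 cells = 3172  → 21.1871
row 1: Σ corner-gray over 6 cells = 2935  → 19.6041
row 2: Σ corner-gray over 6 cells = 2869  → 19.1632
row 3: Σ corner-gray over 6 cells = 2455  → 16.3980
row 4: Σ corner-gray over 6 cells = 1853  → 12.3770
row 5: Σ corner-gray over 6 cells = 2450  → 16.3646
row 6: Σ corner-gray over 6 cells = 2961  → 19.7777
row 7: Σ corner-gray over 6 cells = 2970  → 19.8379
row 8: Σ corner-gray over 6 cells = 3176  → 21.2138
row 9: Σ corner-gray over 6 cells = 3005  → 20.0716
row 10: Σ corner-gray over 6 cells = 2613  → 17.4533
row 11: Σ corner-gray over 6 cells = 3264  → 21.8016
row 12: Σ corner-gray over 6 cells = 4005  → 26.7510
row 13: Σ corner-gray over 6 cells = 3465  → 23.1442
row 14: Σ corner-gray over 6 cells = 3612  → 24.1260
Σ rows: total corner-gray = 44805  → 299.2710 mm³


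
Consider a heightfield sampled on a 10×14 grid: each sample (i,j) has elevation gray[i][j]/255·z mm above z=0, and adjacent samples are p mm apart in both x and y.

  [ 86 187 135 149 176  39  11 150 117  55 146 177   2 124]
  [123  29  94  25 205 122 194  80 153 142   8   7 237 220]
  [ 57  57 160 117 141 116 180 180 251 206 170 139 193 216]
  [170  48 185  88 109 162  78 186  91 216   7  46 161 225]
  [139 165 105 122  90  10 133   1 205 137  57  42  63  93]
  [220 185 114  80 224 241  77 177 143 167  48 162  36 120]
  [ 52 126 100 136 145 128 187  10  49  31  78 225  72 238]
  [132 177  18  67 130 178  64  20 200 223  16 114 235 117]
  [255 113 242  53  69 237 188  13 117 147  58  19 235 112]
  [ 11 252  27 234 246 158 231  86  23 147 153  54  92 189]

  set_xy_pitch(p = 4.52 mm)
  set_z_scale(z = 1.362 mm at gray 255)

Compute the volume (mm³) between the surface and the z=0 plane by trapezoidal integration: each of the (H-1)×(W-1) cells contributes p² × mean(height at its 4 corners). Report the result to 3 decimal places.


1577.637

height_mm = gray/255 × 1.362; cell vol = 4.52² × mean(4 corners)
unit = 4.52² × 1.362 / (4×255) = 0.0272806 mm³ per gray-sum
row 0: Σ corner-gray over 13 cells = 5833  → 159.1277
row 1: Σ corner-gray over 13 cells = 7028  → 191.7280
row 2: Σ corner-gray over 13 cells = 7242  → 197.5661
row 3: Σ corner-gray over 13 cells = 5641  → 153.8898
row 4: Σ corner-gray over 13 cells = 6140  → 167.5028
row 5: Σ corner-gray over 13 cells = 6512  → 177.6512
row 6: Σ corner-gray over 13 cells = 5997  → 163.6017
row 7: Σ corner-gray over 13 cells = 6482  → 176.8328
row 8: Σ corner-gray over 13 cells = 6955  → 189.7365
Σ rows: total corner-gray = 57830  → 1577.6367 mm³


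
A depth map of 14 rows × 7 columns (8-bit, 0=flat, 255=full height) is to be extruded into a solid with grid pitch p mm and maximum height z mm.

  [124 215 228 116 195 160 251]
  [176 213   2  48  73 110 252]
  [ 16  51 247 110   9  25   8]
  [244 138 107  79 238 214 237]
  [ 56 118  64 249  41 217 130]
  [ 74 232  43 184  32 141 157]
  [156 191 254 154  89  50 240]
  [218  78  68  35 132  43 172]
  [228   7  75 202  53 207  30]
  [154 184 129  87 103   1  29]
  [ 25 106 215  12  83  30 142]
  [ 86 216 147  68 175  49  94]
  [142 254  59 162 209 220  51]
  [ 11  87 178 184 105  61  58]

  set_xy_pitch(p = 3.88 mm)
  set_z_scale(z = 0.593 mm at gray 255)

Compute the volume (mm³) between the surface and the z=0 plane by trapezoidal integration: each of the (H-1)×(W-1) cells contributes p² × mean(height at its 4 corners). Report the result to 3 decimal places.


height_mm = gray/255 × 0.593; cell vol = 3.88² × mean(4 corners)
unit = 3.88² × 0.593 / (4×255) = 0.00875221 mm³ per gray-sum
row 0: Σ corner-gray over 6 cells = 3523  → 30.8341
row 1: Σ corner-gray over 6 cells = 2228  → 19.4999
row 2: Σ corner-gray over 6 cells = 2941  → 25.7403
row 3: Σ corner-gray over 6 cells = 3597  → 31.4817
row 4: Σ corner-gray over 6 cells = 3059  → 26.7730
row 5: Σ corner-gray over 6 cells = 3367  → 29.4687
row 6: Σ corner-gray over 6 cells = 2974  → 26.0291
row 7: Σ corner-gray over 6 cells = 2448  → 21.4254
row 8: Σ corner-gray over 6 cells = 2537  → 22.2044
row 9: Σ corner-gray over 6 cells = 2250  → 19.6925
row 10: Σ corner-gray over 6 cells = 2549  → 22.3094
row 11: Σ corner-gray over 6 cells = 3491  → 30.5540
row 12: Σ corner-gray over 6 cells = 3300  → 28.8823
Σ rows: total corner-gray = 38264  → 334.8948 mm³

334.895


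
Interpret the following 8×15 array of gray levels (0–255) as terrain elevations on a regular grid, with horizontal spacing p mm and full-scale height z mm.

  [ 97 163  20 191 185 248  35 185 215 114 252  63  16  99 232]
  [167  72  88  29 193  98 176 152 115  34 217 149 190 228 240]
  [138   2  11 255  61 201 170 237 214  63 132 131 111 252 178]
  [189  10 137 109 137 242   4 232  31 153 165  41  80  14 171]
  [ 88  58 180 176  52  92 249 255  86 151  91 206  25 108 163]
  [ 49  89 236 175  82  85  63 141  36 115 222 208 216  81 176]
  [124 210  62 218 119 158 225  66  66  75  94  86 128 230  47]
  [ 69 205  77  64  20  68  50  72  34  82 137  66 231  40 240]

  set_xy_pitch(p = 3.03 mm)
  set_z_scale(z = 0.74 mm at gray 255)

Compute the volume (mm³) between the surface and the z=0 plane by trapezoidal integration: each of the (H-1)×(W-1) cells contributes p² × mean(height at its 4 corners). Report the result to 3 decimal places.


336.803

height_mm = gray/255 × 0.74; cell vol = 3.03² × mean(4 corners)
unit = 3.03² × 0.74 / (4×255) = 0.00666065 mm³ per gray-sum
row 0: Σ corner-gray over 14 cells = 7790  → 51.8865
row 1: Σ corner-gray over 14 cells = 7885  → 52.5192
row 2: Σ corner-gray over 14 cells = 7066  → 47.0642
row 3: Σ corner-gray over 14 cells = 6779  → 45.1526
row 4: Σ corner-gray over 14 cells = 7432  → 49.5020
row 5: Σ corner-gray over 14 cells = 7368  → 49.0757
row 6: Σ corner-gray over 14 cells = 6246  → 41.6024
Σ rows: total corner-gray = 50566  → 336.8026 mm³


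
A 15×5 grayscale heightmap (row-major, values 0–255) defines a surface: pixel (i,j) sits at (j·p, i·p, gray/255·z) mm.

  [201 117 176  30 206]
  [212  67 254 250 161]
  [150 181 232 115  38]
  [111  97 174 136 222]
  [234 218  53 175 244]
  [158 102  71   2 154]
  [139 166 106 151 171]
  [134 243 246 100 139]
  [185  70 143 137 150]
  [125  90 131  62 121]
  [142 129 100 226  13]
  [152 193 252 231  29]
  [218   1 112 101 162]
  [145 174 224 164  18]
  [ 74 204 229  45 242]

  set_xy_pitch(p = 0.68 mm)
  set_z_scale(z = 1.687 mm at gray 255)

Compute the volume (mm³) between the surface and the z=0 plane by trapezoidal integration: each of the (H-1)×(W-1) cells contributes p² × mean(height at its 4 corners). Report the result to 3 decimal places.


height_mm = gray/255 × 1.687; cell vol = 0.68² × mean(4 corners)
unit = 0.68² × 1.687 / (4×255) = 0.000764773 mm³ per gray-sum
row 0: Σ corner-gray over 4 cells = 2568  → 1.9639
row 1: Σ corner-gray over 4 cells = 2759  → 2.1100
row 2: Σ corner-gray over 4 cells = 2391  → 1.8286
row 3: Σ corner-gray over 4 cells = 2517  → 1.9249
row 4: Σ corner-gray over 4 cells = 2032  → 1.5540
row 5: Σ corner-gray over 4 cells = 1818  → 1.3904
row 6: Σ corner-gray over 4 cells = 2607  → 1.9938
row 7: Σ corner-gray over 4 cells = 2486  → 1.9012
row 8: Σ corner-gray over 4 cells = 1847  → 1.4125
row 9: Σ corner-gray over 4 cells = 1877  → 1.4355
row 10: Σ corner-gray over 4 cells = 2598  → 1.9869
row 11: Σ corner-gray over 4 cells = 2341  → 1.7903
row 12: Σ corner-gray over 4 cells = 2095  → 1.6022
row 13: Σ corner-gray over 4 cells = 2559  → 1.9571
Σ rows: total corner-gray = 32495  → 24.8513 mm³

24.851


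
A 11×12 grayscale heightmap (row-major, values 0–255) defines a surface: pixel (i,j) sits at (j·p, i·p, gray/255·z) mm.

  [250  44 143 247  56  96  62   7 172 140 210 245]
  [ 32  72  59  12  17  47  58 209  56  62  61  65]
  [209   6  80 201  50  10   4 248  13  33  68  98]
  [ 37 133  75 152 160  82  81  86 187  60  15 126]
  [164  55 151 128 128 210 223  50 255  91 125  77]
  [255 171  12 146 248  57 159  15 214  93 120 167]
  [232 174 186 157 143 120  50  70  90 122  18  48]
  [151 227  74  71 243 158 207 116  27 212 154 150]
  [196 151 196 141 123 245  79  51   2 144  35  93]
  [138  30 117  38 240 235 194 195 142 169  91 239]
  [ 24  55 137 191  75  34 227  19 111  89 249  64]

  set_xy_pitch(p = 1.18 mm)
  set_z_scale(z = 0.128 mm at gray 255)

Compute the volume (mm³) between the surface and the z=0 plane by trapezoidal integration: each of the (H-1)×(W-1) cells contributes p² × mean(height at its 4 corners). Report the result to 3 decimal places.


height_mm = gray/255 × 0.128; cell vol = 1.18² × mean(4 corners)
unit = 1.18² × 0.128 / (4×255) = 0.000174733 mm³ per gray-sum
row 0: Σ corner-gray over 11 cells = 4252  → 0.7430
row 1: Σ corner-gray over 11 cells = 3136  → 0.5480
row 2: Σ corner-gray over 11 cells = 3958  → 0.6916
row 3: Σ corner-gray over 11 cells = 5298  → 0.9257
row 4: Σ corner-gray over 11 cells = 5965  → 1.0423
row 5: Σ corner-gray over 11 cells = 5432  → 0.9491
row 6: Σ corner-gray over 11 cells = 5819  → 1.0168
row 7: Σ corner-gray over 11 cells = 5902  → 1.0313
row 8: Σ corner-gray over 11 cells = 5902  → 1.0313
row 9: Σ corner-gray over 11 cells = 5741  → 1.0031
Σ rows: total corner-gray = 51405  → 8.9821 mm³

8.982


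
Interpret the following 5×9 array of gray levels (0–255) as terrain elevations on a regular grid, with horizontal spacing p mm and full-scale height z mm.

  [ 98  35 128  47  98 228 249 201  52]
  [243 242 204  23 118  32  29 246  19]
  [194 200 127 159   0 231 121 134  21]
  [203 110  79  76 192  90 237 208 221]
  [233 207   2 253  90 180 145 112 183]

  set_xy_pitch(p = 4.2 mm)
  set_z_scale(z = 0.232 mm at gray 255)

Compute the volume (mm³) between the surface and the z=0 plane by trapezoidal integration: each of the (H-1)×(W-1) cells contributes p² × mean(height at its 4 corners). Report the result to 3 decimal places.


height_mm = gray/255 × 0.232; cell vol = 4.2² × mean(4 corners)
unit = 4.2² × 0.232 / (4×255) = 0.00401224 mm³ per gray-sum
row 0: Σ corner-gray over 8 cells = 4172  → 16.7390
row 1: Σ corner-gray over 8 cells = 4209  → 16.8875
row 2: Σ corner-gray over 8 cells = 4567  → 18.3239
row 3: Σ corner-gray over 8 cells = 4802  → 19.2668
Σ rows: total corner-gray = 17750  → 71.2172 mm³

71.217


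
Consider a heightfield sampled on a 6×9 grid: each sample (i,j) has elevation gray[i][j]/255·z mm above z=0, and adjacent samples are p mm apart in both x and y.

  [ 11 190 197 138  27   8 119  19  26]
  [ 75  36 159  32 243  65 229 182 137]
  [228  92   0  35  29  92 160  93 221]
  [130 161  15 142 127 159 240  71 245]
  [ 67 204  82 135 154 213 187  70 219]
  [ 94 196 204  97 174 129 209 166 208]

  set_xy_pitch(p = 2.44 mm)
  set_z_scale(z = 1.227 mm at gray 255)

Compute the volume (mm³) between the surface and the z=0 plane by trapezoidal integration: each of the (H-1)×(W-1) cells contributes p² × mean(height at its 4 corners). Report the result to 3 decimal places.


145.793

height_mm = gray/255 × 1.227; cell vol = 2.44² × mean(4 corners)
unit = 2.44² × 1.227 / (4×255) = 0.00716183 mm³ per gray-sum
row 0: Σ corner-gray over 8 cells = 3537  → 25.3314
row 1: Σ corner-gray over 8 cells = 3555  → 25.4603
row 2: Σ corner-gray over 8 cells = 3656  → 26.1837
row 3: Σ corner-gray over 8 cells = 4581  → 32.8083
row 4: Σ corner-gray over 8 cells = 5028  → 36.0097
Σ rows: total corner-gray = 20357  → 145.7934 mm³


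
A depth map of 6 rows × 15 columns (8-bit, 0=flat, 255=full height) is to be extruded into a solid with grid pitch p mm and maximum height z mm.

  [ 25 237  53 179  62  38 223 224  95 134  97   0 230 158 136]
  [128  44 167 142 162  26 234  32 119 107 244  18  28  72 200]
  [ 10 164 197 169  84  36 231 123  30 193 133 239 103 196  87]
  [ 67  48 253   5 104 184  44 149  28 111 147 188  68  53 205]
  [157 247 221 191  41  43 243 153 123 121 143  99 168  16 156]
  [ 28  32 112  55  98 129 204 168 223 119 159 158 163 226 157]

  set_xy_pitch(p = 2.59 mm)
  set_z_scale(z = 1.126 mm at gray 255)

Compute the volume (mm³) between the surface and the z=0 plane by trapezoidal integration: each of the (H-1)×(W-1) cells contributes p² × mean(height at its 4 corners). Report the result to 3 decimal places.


262.545

height_mm = gray/255 × 1.126; cell vol = 2.59² × mean(4 corners)
unit = 2.59² × 1.126 / (4×255) = 0.00740522 mm³ per gray-sum
row 0: Σ corner-gray over 14 cells = 6739  → 49.9038
row 1: Σ corner-gray over 14 cells = 7011  → 51.9180
row 2: Σ corner-gray over 14 cells = 6929  → 51.3107
row 3: Σ corner-gray over 14 cells = 6967  → 51.5921
row 4: Σ corner-gray over 14 cells = 7808  → 57.8199
Σ rows: total corner-gray = 35454  → 262.5445 mm³


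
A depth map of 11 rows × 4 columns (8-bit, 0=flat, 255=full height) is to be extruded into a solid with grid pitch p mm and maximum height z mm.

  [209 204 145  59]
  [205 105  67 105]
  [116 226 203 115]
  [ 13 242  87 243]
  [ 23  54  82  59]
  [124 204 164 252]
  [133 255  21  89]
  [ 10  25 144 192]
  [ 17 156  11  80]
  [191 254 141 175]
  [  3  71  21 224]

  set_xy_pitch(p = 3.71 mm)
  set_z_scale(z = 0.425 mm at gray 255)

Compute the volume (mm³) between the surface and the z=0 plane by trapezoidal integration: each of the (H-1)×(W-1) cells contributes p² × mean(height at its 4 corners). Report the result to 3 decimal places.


88.463

height_mm = gray/255 × 0.425; cell vol = 3.71² × mean(4 corners)
unit = 3.71² × 0.425 / (4×255) = 0.00573504 mm³ per gray-sum
row 0: Σ corner-gray over 3 cells = 1620  → 9.2908
row 1: Σ corner-gray over 3 cells = 1743  → 9.9962
row 2: Σ corner-gray over 3 cells = 2003  → 11.4873
row 3: Σ corner-gray over 3 cells = 1268  → 7.2720
row 4: Σ corner-gray over 3 cells = 1466  → 8.4076
row 5: Σ corner-gray over 3 cells = 1886  → 10.8163
row 6: Σ corner-gray over 3 cells = 1314  → 7.5358
row 7: Σ corner-gray over 3 cells = 971  → 5.5687
row 8: Σ corner-gray over 3 cells = 1587  → 9.1015
row 9: Σ corner-gray over 3 cells = 1567  → 8.9868
Σ rows: total corner-gray = 15425  → 88.4630 mm³


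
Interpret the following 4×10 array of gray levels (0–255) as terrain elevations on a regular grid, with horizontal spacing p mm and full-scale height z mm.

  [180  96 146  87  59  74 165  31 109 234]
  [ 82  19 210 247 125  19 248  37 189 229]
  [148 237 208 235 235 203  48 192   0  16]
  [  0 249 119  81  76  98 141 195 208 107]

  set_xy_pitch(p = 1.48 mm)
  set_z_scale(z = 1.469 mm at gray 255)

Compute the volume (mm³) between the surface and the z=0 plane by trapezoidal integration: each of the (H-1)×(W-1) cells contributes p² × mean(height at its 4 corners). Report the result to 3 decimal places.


height_mm = gray/255 × 1.469; cell vol = 1.48² × mean(4 corners)
unit = 1.48² × 1.469 / (4×255) = 0.00315461 mm³ per gray-sum
row 0: Σ corner-gray over 9 cells = 4447  → 14.0285
row 1: Σ corner-gray over 9 cells = 5379  → 16.9686
row 2: Σ corner-gray over 9 cells = 5321  → 16.7857
Σ rows: total corner-gray = 15147  → 47.7828 mm³

47.783


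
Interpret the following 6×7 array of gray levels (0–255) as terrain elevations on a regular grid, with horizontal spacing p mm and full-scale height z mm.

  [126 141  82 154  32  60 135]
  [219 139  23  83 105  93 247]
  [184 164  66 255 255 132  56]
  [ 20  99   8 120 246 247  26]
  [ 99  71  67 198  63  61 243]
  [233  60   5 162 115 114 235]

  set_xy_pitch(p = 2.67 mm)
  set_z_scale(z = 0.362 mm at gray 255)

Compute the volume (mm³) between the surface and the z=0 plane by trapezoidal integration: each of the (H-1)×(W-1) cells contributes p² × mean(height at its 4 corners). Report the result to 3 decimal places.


height_mm = gray/255 × 0.362; cell vol = 2.67² × mean(4 corners)
unit = 2.67² × 0.362 / (4×255) = 0.00253006 mm³ per gray-sum
row 0: Σ corner-gray over 6 cells = 2551  → 6.4542
row 1: Σ corner-gray over 6 cells = 3336  → 8.4403
row 2: Σ corner-gray over 6 cells = 3470  → 8.7793
row 3: Σ corner-gray over 6 cells = 2748  → 6.9526
row 4: Σ corner-gray over 6 cells = 2642  → 6.6844
Σ rows: total corner-gray = 14747  → 37.3108 mm³

37.311


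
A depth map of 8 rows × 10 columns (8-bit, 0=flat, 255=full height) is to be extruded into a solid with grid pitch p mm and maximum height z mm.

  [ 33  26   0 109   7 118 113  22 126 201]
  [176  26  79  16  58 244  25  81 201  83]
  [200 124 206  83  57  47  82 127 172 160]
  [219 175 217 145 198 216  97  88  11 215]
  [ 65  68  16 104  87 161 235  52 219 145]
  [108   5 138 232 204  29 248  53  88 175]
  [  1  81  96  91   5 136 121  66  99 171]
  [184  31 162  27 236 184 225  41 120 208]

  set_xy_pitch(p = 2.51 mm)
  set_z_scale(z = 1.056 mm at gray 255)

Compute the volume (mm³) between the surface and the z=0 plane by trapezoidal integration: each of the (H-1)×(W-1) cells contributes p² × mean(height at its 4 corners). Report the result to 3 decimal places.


height_mm = gray/255 × 1.056; cell vol = 2.51² × mean(4 corners)
unit = 2.51² × 1.056 / (4×255) = 0.00652246 mm³ per gray-sum
row 0: Σ corner-gray over 9 cells = 2995  → 19.5348
row 1: Σ corner-gray over 9 cells = 3875  → 25.2745
row 2: Σ corner-gray over 9 cells = 4884  → 31.8557
row 3: Σ corner-gray over 9 cells = 4822  → 31.4513
row 4: Σ corner-gray over 9 cells = 4371  → 28.5097
row 5: Σ corner-gray over 9 cells = 3839  → 25.0397
row 6: Σ corner-gray over 9 cells = 4006  → 26.1290
Σ rows: total corner-gray = 28792  → 187.7946 mm³

187.795


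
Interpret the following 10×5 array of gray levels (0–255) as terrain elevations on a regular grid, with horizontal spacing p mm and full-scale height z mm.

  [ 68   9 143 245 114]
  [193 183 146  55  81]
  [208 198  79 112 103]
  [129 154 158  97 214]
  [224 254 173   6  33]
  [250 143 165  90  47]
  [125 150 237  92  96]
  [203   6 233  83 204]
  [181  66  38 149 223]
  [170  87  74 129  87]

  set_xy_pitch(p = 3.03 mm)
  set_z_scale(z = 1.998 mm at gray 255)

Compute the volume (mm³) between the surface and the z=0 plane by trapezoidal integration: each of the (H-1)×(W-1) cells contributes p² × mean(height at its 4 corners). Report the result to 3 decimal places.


343.652

height_mm = gray/255 × 1.998; cell vol = 3.03² × mean(4 corners)
unit = 3.03² × 1.998 / (4×255) = 0.0179838 mm³ per gray-sum
row 0: Σ corner-gray over 4 cells = 2018  → 36.2912
row 1: Σ corner-gray over 4 cells = 2131  → 38.3234
row 2: Σ corner-gray over 4 cells = 2250  → 40.4635
row 3: Σ corner-gray over 4 cells = 2284  → 41.0749
row 4: Σ corner-gray over 4 cells = 2216  → 39.8520
row 5: Σ corner-gray over 4 cells = 2272  → 40.8591
row 6: Σ corner-gray over 4 cells = 2230  → 40.1038
row 7: Σ corner-gray over 4 cells = 1961  → 35.2662
row 8: Σ corner-gray over 4 cells = 1747  → 31.4176
Σ rows: total corner-gray = 19109  → 343.6517 mm³


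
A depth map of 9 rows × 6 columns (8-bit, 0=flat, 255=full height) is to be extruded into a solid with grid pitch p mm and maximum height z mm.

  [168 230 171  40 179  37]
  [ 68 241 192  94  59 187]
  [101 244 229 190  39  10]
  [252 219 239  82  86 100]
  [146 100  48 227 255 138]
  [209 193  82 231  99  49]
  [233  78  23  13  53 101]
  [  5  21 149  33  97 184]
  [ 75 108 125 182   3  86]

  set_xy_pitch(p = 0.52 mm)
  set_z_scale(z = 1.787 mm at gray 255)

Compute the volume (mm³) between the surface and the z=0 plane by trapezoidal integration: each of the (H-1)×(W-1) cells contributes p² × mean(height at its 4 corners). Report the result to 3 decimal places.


9.698

height_mm = gray/255 × 1.787; cell vol = 0.52² × mean(4 corners)
unit = 0.52² × 1.787 / (4×255) = 0.00047373 mm³ per gray-sum
row 0: Σ corner-gray over 5 cells = 2872  → 1.3606
row 1: Σ corner-gray over 5 cells = 2942  → 1.3937
row 2: Σ corner-gray over 5 cells = 3119  → 1.4776
row 3: Σ corner-gray over 5 cells = 3148  → 1.4913
row 4: Σ corner-gray over 5 cells = 3012  → 1.4269
row 5: Σ corner-gray over 5 cells = 2136  → 1.0119
row 6: Σ corner-gray over 5 cells = 1457  → 0.6902
row 7: Σ corner-gray over 5 cells = 1786  → 0.8461
Σ rows: total corner-gray = 20472  → 9.6982 mm³


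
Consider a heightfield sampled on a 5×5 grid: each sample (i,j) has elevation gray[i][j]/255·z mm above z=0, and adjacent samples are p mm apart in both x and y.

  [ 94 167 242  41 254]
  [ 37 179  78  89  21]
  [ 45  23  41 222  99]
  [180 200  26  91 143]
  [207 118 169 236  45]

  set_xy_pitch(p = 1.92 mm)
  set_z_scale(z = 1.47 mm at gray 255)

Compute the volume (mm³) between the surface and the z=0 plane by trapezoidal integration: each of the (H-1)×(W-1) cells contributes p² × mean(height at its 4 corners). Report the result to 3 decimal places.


39.272

height_mm = gray/255 × 1.47; cell vol = 1.92² × mean(4 corners)
unit = 1.92² × 1.47 / (4×255) = 0.00531275 mm³ per gray-sum
row 0: Σ corner-gray over 4 cells = 1998  → 10.6149
row 1: Σ corner-gray over 4 cells = 1466  → 7.7885
row 2: Σ corner-gray over 4 cells = 1673  → 8.8882
row 3: Σ corner-gray over 4 cells = 2255  → 11.9803
Σ rows: total corner-gray = 7392  → 39.2719 mm³


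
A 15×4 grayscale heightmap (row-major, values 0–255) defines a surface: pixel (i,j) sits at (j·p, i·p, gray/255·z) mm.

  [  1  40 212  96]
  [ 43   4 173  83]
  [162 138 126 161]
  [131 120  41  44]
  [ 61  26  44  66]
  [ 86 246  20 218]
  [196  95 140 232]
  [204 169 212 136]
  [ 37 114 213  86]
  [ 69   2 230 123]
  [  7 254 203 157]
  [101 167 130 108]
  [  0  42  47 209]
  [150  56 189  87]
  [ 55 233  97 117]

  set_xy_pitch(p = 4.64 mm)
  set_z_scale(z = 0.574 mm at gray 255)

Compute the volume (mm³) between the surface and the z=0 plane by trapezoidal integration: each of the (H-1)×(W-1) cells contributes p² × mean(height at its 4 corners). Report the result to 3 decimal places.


244.143

height_mm = gray/255 × 0.574; cell vol = 4.64² × mean(4 corners)
unit = 4.64² × 0.574 / (4×255) = 0.0121157 mm³ per gray-sum
row 0: Σ corner-gray over 3 cells = 1081  → 13.0970
row 1: Σ corner-gray over 3 cells = 1331  → 16.1260
row 2: Σ corner-gray over 3 cells = 1348  → 16.3319
row 3: Σ corner-gray over 3 cells = 764  → 9.2564
row 4: Σ corner-gray over 3 cells = 1103  → 13.3636
row 5: Σ corner-gray over 3 cells = 1734  → 21.0086
row 6: Σ corner-gray over 3 cells = 2000  → 24.2314
row 7: Σ corner-gray over 3 cells = 1879  → 22.7654
row 8: Σ corner-gray over 3 cells = 1433  → 17.3618
row 9: Σ corner-gray over 3 cells = 1734  → 21.0086
row 10: Σ corner-gray over 3 cells = 1881  → 22.7896
row 11: Σ corner-gray over 3 cells = 1190  → 14.4177
row 12: Σ corner-gray over 3 cells = 1114  → 13.4969
row 13: Σ corner-gray over 3 cells = 1559  → 18.8883
Σ rows: total corner-gray = 20151  → 244.1430 mm³


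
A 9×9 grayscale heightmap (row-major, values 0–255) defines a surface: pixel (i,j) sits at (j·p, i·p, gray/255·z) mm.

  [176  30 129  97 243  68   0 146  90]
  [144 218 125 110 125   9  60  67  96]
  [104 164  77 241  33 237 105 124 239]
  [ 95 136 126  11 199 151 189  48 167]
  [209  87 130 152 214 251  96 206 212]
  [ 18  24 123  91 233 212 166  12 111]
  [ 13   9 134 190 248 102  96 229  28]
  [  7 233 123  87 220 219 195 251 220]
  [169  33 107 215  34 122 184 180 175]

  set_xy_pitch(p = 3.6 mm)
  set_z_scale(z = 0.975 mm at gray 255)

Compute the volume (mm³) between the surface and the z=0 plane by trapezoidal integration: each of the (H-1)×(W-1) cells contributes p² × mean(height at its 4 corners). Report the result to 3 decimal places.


429.426

height_mm = gray/255 × 0.975; cell vol = 3.6² × mean(4 corners)
unit = 3.6² × 0.975 / (4×255) = 0.0123882 mm³ per gray-sum
row 0: Σ corner-gray over 8 cells = 3360  → 41.6245
row 1: Σ corner-gray over 8 cells = 3973  → 49.2185
row 2: Σ corner-gray over 8 cells = 4287  → 53.1084
row 3: Σ corner-gray over 8 cells = 4675  → 57.9150
row 4: Σ corner-gray over 8 cells = 4544  → 56.2921
row 5: Σ corner-gray over 8 cells = 3908  → 48.4132
row 6: Σ corner-gray over 8 cells = 4940  → 61.1979
row 7: Σ corner-gray over 8 cells = 4977  → 61.6562
Σ rows: total corner-gray = 34664  → 429.4258 mm³


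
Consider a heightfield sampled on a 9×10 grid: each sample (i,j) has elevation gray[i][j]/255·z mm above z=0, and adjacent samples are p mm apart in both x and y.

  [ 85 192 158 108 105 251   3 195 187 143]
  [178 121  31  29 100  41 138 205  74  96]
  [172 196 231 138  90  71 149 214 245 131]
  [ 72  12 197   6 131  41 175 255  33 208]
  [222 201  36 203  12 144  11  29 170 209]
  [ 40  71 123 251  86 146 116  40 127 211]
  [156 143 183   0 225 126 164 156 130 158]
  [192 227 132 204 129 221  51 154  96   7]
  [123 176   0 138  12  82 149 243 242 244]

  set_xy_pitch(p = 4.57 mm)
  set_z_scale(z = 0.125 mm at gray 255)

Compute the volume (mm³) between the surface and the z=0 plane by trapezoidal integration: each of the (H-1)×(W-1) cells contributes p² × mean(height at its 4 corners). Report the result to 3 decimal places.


height_mm = gray/255 × 0.125; cell vol = 4.57² × mean(4 corners)
unit = 4.57² × 0.125 / (4×255) = 0.00255942 mm³ per gray-sum
row 0: Σ corner-gray over 9 cells = 4378  → 11.2052
row 1: Σ corner-gray over 9 cells = 4723  → 12.0882
row 2: Σ corner-gray over 9 cells = 4951  → 12.6717
row 3: Σ corner-gray over 9 cells = 4023  → 10.2966
row 4: Σ corner-gray over 9 cells = 4214  → 10.7854
row 5: Σ corner-gray over 9 cells = 4739  → 12.1291
row 6: Σ corner-gray over 9 cells = 5195  → 13.2962
row 7: Σ corner-gray over 9 cells = 5078  → 12.9968
Σ rows: total corner-gray = 37301  → 95.4691 mm³

95.469


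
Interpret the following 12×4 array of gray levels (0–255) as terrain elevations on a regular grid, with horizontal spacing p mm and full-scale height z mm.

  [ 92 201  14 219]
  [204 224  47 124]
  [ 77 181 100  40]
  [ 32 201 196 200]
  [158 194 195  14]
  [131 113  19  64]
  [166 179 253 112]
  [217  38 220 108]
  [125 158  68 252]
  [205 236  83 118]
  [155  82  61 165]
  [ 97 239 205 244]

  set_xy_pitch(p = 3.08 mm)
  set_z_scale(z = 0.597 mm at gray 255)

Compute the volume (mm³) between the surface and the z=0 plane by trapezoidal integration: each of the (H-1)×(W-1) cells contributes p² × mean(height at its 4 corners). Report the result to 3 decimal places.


height_mm = gray/255 × 0.597; cell vol = 3.08² × mean(4 corners)
unit = 3.08² × 0.597 / (4×255) = 0.00555233 mm³ per gray-sum
row 0: Σ corner-gray over 3 cells = 1611  → 8.9448
row 1: Σ corner-gray over 3 cells = 1549  → 8.6006
row 2: Σ corner-gray over 3 cells = 1705  → 9.4667
row 3: Σ corner-gray over 3 cells = 1976  → 10.9714
row 4: Σ corner-gray over 3 cells = 1409  → 7.8232
row 5: Σ corner-gray over 3 cells = 1601  → 8.8893
row 6: Σ corner-gray over 3 cells = 1983  → 11.0103
row 7: Σ corner-gray over 3 cells = 1670  → 9.2724
row 8: Σ corner-gray over 3 cells = 1790  → 9.9387
row 9: Σ corner-gray over 3 cells = 1567  → 8.7005
row 10: Σ corner-gray over 3 cells = 1835  → 10.1885
Σ rows: total corner-gray = 18696  → 103.8064 mm³

103.806


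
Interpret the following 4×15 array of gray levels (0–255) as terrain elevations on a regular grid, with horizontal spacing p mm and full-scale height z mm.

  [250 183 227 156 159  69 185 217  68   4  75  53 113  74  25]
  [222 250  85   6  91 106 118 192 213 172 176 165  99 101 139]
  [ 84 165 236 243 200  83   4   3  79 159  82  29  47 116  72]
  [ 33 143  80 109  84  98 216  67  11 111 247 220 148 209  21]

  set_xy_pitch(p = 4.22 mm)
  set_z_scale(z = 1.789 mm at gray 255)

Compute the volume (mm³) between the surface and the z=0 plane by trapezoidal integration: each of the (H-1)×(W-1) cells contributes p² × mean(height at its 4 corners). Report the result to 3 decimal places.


652.646

height_mm = gray/255 × 1.789; cell vol = 4.22² × mean(4 corners)
unit = 4.22² × 1.789 / (4×255) = 0.0312345 mm³ per gray-sum
row 0: Σ corner-gray over 14 cells = 7350  → 229.5738
row 1: Σ corner-gray over 14 cells = 6957  → 217.2987
row 2: Σ corner-gray over 14 cells = 6588  → 205.7731
Σ rows: total corner-gray = 20895  → 652.6456 mm³


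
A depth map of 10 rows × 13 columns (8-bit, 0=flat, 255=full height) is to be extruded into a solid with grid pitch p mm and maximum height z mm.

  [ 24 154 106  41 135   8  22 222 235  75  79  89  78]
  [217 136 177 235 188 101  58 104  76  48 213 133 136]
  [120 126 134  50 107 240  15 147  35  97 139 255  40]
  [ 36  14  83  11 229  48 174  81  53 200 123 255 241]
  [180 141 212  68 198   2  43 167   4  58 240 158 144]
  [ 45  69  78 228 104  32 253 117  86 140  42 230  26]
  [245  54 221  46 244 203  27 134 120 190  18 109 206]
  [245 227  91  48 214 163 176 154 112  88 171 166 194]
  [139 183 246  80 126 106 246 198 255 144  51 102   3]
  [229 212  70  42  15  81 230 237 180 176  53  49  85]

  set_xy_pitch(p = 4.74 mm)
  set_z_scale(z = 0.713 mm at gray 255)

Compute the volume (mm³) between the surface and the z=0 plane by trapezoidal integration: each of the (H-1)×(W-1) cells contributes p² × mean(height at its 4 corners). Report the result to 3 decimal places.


875.476

height_mm = gray/255 × 0.713; cell vol = 4.74² × mean(4 corners)
unit = 4.74² × 0.713 / (4×255) = 0.0157053 mm³ per gray-sum
row 0: Σ corner-gray over 12 cells = 5725  → 89.9128
row 1: Σ corner-gray over 12 cells = 6141  → 96.4462
row 2: Σ corner-gray over 12 cells = 5669  → 89.0333
row 3: Σ corner-gray over 12 cells = 5725  → 89.9128
row 4: Σ corner-gray over 12 cells = 5735  → 90.0699
row 5: Σ corner-gray over 12 cells = 6012  → 94.4202
row 6: Σ corner-gray over 12 cells = 6842  → 107.4556
row 7: Σ corner-gray over 12 cells = 7275  → 114.2560
row 8: Σ corner-gray over 12 cells = 6620  → 103.9690
Σ rows: total corner-gray = 55744  → 875.4758 mm³


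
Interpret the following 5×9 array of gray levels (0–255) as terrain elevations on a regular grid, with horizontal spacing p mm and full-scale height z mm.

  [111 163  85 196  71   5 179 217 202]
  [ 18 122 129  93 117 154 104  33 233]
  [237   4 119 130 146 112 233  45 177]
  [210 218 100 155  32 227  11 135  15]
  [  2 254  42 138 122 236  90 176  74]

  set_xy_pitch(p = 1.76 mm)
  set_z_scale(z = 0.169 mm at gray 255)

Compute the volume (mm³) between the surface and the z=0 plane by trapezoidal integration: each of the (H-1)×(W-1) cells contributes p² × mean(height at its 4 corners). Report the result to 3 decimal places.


8.105

height_mm = gray/255 × 0.169; cell vol = 1.76² × mean(4 corners)
unit = 1.76² × 0.169 / (4×255) = 0.00051323 mm³ per gray-sum
row 0: Σ corner-gray over 8 cells = 3900  → 2.0016
row 1: Σ corner-gray over 8 cells = 3747  → 1.9231
row 2: Σ corner-gray over 8 cells = 3973  → 2.0391
row 3: Σ corner-gray over 8 cells = 4173  → 2.1417
Σ rows: total corner-gray = 15793  → 8.1054 mm³


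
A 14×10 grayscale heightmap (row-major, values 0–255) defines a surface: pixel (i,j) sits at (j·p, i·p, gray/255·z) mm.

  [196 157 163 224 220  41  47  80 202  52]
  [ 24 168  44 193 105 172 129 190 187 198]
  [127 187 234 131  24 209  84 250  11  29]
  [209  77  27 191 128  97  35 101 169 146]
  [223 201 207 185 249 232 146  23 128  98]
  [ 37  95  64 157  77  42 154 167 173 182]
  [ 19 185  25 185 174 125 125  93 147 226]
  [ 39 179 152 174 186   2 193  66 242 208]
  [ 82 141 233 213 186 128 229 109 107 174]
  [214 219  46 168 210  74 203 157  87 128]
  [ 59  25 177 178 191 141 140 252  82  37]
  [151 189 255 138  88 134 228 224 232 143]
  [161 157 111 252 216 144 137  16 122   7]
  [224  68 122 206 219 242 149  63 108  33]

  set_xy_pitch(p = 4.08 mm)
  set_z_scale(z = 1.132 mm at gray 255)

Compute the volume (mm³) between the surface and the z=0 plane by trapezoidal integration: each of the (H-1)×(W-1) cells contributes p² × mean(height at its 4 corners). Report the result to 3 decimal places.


1239.788

height_mm = gray/255 × 1.132; cell vol = 4.08² × mean(4 corners)
unit = 4.08² × 1.132 / (4×255) = 0.0184742 mm³ per gray-sum
row 0: Σ corner-gray over 9 cells = 5114  → 94.4773
row 1: Σ corner-gray over 9 cells = 5014  → 92.6298
row 2: Σ corner-gray over 9 cells = 4421  → 81.6746
row 3: Σ corner-gray over 9 cells = 5068  → 93.6274
row 4: Σ corner-gray over 9 cells = 5140  → 94.9576
row 5: Σ corner-gray over 9 cells = 4440  → 82.0256
row 6: Σ corner-gray over 9 cells = 4998  → 92.3343
row 7: Σ corner-gray over 9 cells = 5583  → 103.1417
row 8: Σ corner-gray over 9 cells = 5618  → 103.7883
row 9: Σ corner-gray over 9 cells = 5138  → 94.9206
row 10: Σ corner-gray over 9 cells = 5738  → 106.0052
row 11: Σ corner-gray over 9 cells = 5748  → 106.1899
row 12: Σ corner-gray over 9 cells = 5089  → 94.0154
Σ rows: total corner-gray = 67109  → 1239.7878 mm³


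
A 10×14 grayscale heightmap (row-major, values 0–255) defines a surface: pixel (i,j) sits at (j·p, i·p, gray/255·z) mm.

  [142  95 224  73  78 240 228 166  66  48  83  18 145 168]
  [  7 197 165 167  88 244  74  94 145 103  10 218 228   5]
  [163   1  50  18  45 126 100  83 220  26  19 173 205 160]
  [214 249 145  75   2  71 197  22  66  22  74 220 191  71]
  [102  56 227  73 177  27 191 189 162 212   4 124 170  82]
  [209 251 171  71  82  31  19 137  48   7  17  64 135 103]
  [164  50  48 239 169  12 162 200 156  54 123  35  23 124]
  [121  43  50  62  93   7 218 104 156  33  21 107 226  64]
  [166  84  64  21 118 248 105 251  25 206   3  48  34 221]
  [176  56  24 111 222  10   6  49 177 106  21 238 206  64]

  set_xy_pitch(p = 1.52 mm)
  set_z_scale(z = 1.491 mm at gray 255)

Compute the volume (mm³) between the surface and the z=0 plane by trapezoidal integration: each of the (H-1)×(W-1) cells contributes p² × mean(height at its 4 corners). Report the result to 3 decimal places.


173.544

height_mm = gray/255 × 1.491; cell vol = 1.52² × mean(4 corners)
unit = 1.52² × 1.491 / (4×255) = 0.00337726 mm³ per gray-sum
row 0: Σ corner-gray over 13 cells = 6716  → 22.6817
row 1: Σ corner-gray over 13 cells = 5933  → 20.0373
row 2: Σ corner-gray over 13 cells = 5408  → 18.2642
row 3: Σ corner-gray over 13 cells = 6361  → 21.4828
row 4: Σ corner-gray over 13 cells = 5786  → 19.5408
row 5: Σ corner-gray over 13 cells = 5208  → 17.5888
row 6: Σ corner-gray over 13 cells = 5255  → 17.7475
row 7: Σ corner-gray over 13 cells = 5226  → 17.6496
row 8: Σ corner-gray over 13 cells = 5493  → 18.5513
Σ rows: total corner-gray = 51386  → 173.5439 mm³


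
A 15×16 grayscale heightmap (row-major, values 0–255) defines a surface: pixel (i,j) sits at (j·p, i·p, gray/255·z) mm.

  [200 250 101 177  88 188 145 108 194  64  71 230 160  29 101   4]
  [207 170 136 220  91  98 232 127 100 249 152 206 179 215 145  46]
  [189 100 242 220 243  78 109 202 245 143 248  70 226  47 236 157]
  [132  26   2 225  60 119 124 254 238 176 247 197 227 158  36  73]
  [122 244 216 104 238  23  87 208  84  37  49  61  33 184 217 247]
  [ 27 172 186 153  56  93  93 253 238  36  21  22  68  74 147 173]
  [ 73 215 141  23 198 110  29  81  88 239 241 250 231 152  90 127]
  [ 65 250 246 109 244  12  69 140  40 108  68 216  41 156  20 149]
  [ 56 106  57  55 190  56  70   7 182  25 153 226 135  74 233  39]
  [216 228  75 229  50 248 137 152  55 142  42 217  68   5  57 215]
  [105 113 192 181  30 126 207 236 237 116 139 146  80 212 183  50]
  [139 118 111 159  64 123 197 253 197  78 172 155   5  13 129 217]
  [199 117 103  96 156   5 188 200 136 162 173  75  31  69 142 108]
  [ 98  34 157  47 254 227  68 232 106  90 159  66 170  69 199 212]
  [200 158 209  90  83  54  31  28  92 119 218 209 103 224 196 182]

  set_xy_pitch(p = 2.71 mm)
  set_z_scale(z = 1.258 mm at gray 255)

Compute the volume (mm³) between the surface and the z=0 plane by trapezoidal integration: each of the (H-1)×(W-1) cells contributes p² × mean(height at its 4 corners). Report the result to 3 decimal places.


1033.522

height_mm = gray/255 × 1.258; cell vol = 2.71² × mean(4 corners)
unit = 2.71² × 1.258 / (4×255) = 0.00905772 mm³ per gray-sum
row 0: Σ corner-gray over 15 cells = 8909  → 80.6953
row 1: Σ corner-gray over 15 cells = 10057  → 91.0935
row 2: Σ corner-gray over 15 cells = 9547  → 86.4741
row 3: Σ corner-gray over 15 cells = 8322  → 75.3784
row 4: Σ corner-gray over 15 cells = 7363  → 66.6920
row 5: Σ corner-gray over 15 cells = 7800  → 70.6502
row 6: Σ corner-gray over 15 cells = 8028  → 72.7154
row 7: Σ corner-gray over 15 cells = 6885  → 62.3624
row 8: Σ corner-gray over 15 cells = 7074  → 64.0743
row 9: Σ corner-gray over 15 cells = 8392  → 76.0124
row 10: Σ corner-gray over 15 cells = 8455  → 76.5831
row 11: Σ corner-gray over 15 cells = 7517  → 68.0869
row 12: Σ corner-gray over 15 cells = 7679  → 69.5543
row 13: Σ corner-gray over 15 cells = 8076  → 73.1502
Σ rows: total corner-gray = 114104  → 1033.5225 mm³


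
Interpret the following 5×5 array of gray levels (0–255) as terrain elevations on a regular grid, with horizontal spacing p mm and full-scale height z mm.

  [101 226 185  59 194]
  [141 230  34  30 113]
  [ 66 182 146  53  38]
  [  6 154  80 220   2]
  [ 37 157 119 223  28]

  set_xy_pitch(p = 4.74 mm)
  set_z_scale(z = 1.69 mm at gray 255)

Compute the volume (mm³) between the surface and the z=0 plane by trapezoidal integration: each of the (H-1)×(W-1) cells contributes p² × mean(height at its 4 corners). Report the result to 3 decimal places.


280.905

height_mm = gray/255 × 1.69; cell vol = 4.74² × mean(4 corners)
unit = 4.74² × 1.69 / (4×255) = 0.0372257 mm³ per gray-sum
row 0: Σ corner-gray over 4 cells = 2077  → 77.3178
row 1: Σ corner-gray over 4 cells = 1708  → 63.5815
row 2: Σ corner-gray over 4 cells = 1782  → 66.3362
row 3: Σ corner-gray over 4 cells = 1979  → 73.6697
Σ rows: total corner-gray = 7546  → 280.9054 mm³
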